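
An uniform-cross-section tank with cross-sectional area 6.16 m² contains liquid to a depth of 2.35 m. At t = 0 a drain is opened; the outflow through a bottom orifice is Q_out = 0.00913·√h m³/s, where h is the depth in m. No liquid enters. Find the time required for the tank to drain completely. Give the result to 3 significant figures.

With no inflow, A dh/dt = −0.00913 √h.
∫ h^(−1/2) dh = −(0.00913/A) ∫ dt, giving 2√h = 2√h₀ − (0.00913/A) t.
Tank is empty when √h = 0: t_empty = 2A√h₀/0.00913.
t_empty = 2·6.16·√2.35/0.00913 = 12.320·1.5330/0.00913 = 2068.6 s.

2070 s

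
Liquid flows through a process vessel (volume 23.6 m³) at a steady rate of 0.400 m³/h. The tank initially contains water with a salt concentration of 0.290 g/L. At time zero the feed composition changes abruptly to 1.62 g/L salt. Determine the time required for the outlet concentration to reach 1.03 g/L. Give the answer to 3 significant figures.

Species balance: V dC/dt = Q(C_in − C) ⇒ τ = V/Q = 59.000 h.
C(t) = C_in + (C₀ − C_in) e^(−t/τ). Set C = 1.03 and solve for t:
e^(−t/τ) = (C − C_in)/(C₀ − C_in) = (1.03 − 1.62)/(0.290 − 1.62) = 0.44361
t = −τ ln(…) = 59.000 × 0.81281 = 47.956 h.

48.0 h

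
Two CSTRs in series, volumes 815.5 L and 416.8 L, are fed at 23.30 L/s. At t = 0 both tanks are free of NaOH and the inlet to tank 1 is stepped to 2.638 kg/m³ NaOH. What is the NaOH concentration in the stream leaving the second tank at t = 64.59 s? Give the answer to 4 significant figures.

Species balance on tank i: dCᵢ/dt = (Cᵢ₋₁ − Cᵢ)/τᵢ with τᵢ = Vᵢ/Q.
τ₁ = 815.5/23.30 = 35.0000 s; τ₂ = 416.8/23.30 = 17.8884 s.
Tank 1: C₁ = C_in(1 − e^(−t/τ₁)). Tank 2 (τ₁ ≠ τ₂): C₂ = C_in[1 − (τ₁ e^(−t/τ₁) − τ₂ e^(−t/τ₂))/(τ₁ − τ₂)].
At t = 64.59: e^(−t/τ₁) = 0.157958, e^(−t/τ₂) = 0.0270324.
C₂ = 2.638·[1 − (35.0000·0.157958 − 17.8884·0.0270324)/(17.1116)] = 2.638·0.705174 = 1.86025 kg/m³.

1.860 kg/m³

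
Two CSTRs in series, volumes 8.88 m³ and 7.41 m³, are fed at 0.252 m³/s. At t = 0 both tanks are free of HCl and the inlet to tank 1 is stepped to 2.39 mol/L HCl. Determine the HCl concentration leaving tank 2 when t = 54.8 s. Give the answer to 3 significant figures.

Time constants: τᵢ = Vᵢ/Q for each well-mixed tank.
τ₁ = 8.88/0.252 = 35.238 s; τ₂ = 7.41/0.252 = 29.405 s.
Tank 1: C₁ = C_in(1 − e^(−t/τ₁)). Tank 2 (τ₁ ≠ τ₂): C₂ = C_in[1 − (τ₁ e^(−t/τ₁) − τ₂ e^(−t/τ₂))/(τ₁ − τ₂)].
At t = 54.8: e^(−t/τ₁) = 0.21116, e^(−t/τ₂) = 0.15511.
C₂ = 2.39·[1 − (35.238·0.21116 − 29.405·0.15511)/(5.8333)] = 2.39·0.50628 = 1.2100 mol/L.

1.21 mol/L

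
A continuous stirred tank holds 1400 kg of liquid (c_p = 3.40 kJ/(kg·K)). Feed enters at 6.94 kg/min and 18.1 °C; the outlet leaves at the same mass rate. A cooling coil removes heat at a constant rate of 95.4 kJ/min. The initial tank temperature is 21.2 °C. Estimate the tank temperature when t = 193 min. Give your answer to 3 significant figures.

16.8 °C

M c_p dT/dt = ṁ c_p (T_in − T) − Q̇.
Rearrange: dT/dt = (T_ss − T)/τ with τ = M/ṁ = 201.73 min and T_ss = T_in − Q̇/(ṁ c_p) = 14.057 °C.
Solution: T(t) = T_ss + (T₀ − T_ss) e^(−t/τ).
T(193) = 14.057 + (7.1431)·e^(−193/201.73) = 14.057 + (7.1431)·0.38415 = 16.801 °C.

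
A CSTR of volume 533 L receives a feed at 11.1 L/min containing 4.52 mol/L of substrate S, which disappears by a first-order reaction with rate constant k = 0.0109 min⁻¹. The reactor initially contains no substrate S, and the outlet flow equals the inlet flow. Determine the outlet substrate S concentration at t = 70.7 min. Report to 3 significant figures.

2.65 mol/L

V dC/dt = Q(C_in − C) − k V C.
This is linear with rate a = Q/V + k = 0.031726 min⁻¹.
C_ss = Q C_in/(Q + kV) = 2.9671 mol/L; C(t) = C_ss + (C₀ − C_ss) e^(−a t).
C(70.7) = 2.9671 + (-2.9671)·e^(−0.031726·70.7) = 2.9671 + (-2.9671)·0.10614 = 2.6521 mol/L.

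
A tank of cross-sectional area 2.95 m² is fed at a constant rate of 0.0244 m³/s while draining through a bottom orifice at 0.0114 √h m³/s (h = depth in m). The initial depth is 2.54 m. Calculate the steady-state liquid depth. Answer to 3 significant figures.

Level balance: A dh/dt = 0.0244 − 0.0114 √h. Setting dh/dt = 0:
Q_in = 0.0114 √h_ss ⇒ √h_ss = 0.0244/0.0114 = 2.1404.
h_ss = 2.1404² = 4.5811 m. (Since h₀ = 2.54 m < h_ss, the level will rise toward this value.)

4.58 m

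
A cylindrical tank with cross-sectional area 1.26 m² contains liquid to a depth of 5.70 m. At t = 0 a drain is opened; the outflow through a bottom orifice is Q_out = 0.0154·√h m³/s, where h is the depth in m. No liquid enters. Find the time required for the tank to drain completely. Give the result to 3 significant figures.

391 s

A dh/dt = −Q_out = −0.0154 √h.
∫ h^(−1/2) dh = −(0.0154/A) ∫ dt, giving 2√h = 2√h₀ − (0.0154/A) t.
Set h = 0: 2√h₀ = (0.0154/A) t_empty ⇒ t_empty = 2A√h₀/0.0154.
t_empty = 2·1.26·√5.70/0.0154 = 2.5200·2.3875/0.0154 = 390.68 s.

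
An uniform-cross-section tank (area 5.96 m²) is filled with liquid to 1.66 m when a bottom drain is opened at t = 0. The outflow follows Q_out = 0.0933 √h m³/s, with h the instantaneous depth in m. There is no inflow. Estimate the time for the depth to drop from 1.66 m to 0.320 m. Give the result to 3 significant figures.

92.3 s

A dh/dt = −Q_out = −0.0933 √h.
Separate and integrate: 2(√h − √h₀) = −(0.0933/A) t.
t = 2A(√h₀ − √h)/0.0933 = 2·5.96·(√1.66 − √0.320)/0.0933
  = 11.920 × (1.2884 − 0.56569) / 0.0933 = 92.335 s.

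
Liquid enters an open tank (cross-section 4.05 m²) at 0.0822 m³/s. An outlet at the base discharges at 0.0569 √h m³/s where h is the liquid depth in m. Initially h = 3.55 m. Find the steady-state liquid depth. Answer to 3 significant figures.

2.09 m

Accumulation of liquid (constant cross-section A): A dh/dt = Q_in − 0.0569 √h. At steady state dh/dt = 0:
Q_in = 0.0569 √h_ss ⇒ √h_ss = 0.0822/0.0569 = 1.4446.
h_ss = 1.4446² = 2.0870 m. (Since h₀ = 3.55 m > h_ss, the level will fall toward this value.)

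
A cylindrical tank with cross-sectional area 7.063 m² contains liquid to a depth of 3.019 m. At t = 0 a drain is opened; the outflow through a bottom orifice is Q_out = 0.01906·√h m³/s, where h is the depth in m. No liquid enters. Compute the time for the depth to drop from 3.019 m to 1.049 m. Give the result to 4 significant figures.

528.7 s

A dh/dt = −Q_out = −0.01906 √h.
Separate and integrate: 2(√h − √h₀) = −(0.01906/A) t.
t = 2A(√h₀ − √h)/0.01906 = 2·7.063·(√3.019 − √1.049)/0.01906
  = 14.1260 × (1.73753 − 1.02421) / 0.01906 = 528.665 s.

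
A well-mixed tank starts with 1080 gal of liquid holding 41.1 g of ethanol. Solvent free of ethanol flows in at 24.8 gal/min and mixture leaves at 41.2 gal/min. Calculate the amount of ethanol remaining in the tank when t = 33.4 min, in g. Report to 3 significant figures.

6.95 g

Let m(t) be the amount of ethanol. Volume: V(t) = V₀ + (Q_in − Q_out) t = 1080 − 16.400 t; V(33.4) = 532.24 gal.
Solute balance: dm/dt = 0 − Q_out C = −Q_out m/V(t).
Separate: dm/m = −Q_out dt/V(t) ⇒ ln(m/m₀) = −(Q_out/(Q_in−Q_out)) ln(V/V₀).
m = m₀ (V₀/V)^(Q_out/(Q_in−Q_out)) = 41.1 × (1080/532.24)^(-2.5122) = 6.9471 g.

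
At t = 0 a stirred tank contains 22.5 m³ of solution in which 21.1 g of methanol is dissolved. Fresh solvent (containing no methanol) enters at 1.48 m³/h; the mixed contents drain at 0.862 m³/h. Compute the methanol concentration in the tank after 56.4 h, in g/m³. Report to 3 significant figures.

Total volume: dV/dt = Q_in − Q_out = 0.61800 m³/h, so V(t) = 22.5 + 0.61800 t and V(56.4) = 57.355 m³.
Solute balance: dm/dt = 0 − Q_out C = −Q_out m/V(t).
dm/m = −Q_out dt/(V₀ + 0.61800 t); integrating gives ln(m/m₀) = −(Q_out/(Q_in−Q_out)) ln(V/V₀).
m = m₀ (V₀/V)^(Q_out/(Q_in−Q_out)) = 21.1 × (22.5/57.355)^(1.3948) = 5.7206 g.
C = m/V = 5.7206/57.355 = 0.099740 g/m³.

0.0997 g/m³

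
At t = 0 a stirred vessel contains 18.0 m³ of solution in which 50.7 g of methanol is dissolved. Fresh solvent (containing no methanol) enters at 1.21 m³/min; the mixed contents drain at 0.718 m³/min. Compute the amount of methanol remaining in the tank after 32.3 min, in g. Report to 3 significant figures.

Total volume: dV/dt = Q_in − Q_out = 0.49200 m³/min, so V(t) = 18.0 + 0.49200 t and V(32.3) = 33.892 m³.
Species balance (pure solvent in): dm/dt = −Q_out · m/V(t).
dm/m = −Q_out dt/(V₀ + 0.49200 t); integrating gives ln(m/m₀) = −(Q_out/(Q_in−Q_out)) ln(V/V₀).
m = m₀ (V₀/V)^(Q_out/(Q_in−Q_out)) = 50.7 × (18.0/33.892)^(1.4593) = 20.135 g.

20.1 g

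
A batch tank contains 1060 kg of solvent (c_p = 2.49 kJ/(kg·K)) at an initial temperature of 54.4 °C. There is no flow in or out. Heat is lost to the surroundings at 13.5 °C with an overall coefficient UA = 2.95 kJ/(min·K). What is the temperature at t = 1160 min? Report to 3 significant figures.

M c_p dT/dt = −UA(T − T_amb).
dT/dt = (T_ss − T)/τ with T_ss = T_amb = 13.500 °C, τ = M c_p/UA = 1060·2.49/2.95 = 894.71 min.
Solution: T(t) = T_ss + (T₀ − T_ss) e^(−t/τ).
T(1160) = 13.500 + (40.900)·0.27349 = 24.686 °C.

24.7 °C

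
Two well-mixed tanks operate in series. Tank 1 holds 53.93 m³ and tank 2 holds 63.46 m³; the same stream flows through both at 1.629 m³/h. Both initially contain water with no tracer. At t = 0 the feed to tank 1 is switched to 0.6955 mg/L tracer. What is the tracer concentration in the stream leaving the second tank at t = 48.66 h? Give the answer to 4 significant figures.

Each tank obeys Vᵢ dCᵢ/dt = Q(Cᵢ₋₁ − Cᵢ), so τᵢ = Vᵢ/Q.
τ₁ = 53.93/1.629 = 33.1062 h; τ₂ = 63.46/1.629 = 38.9564 h.
Tank 1: C₁ = C_in(1 − e^(−t/τ₁)). Tank 2 (τ₁ ≠ τ₂): C₂ = C_in[1 − (τ₁ e^(−t/τ₁) − τ₂ e^(−t/τ₂))/(τ₁ − τ₂)].
At t = 48.66: e^(−t/τ₁) = 0.229968, e^(−t/τ₂) = 0.286766.
C₂ = 0.6955·[1 − (33.1062·0.229968 − 38.9564·0.286766)/(-5.85021)] = 0.6955·0.391815 = 0.272507 mg/L.

0.2725 mg/L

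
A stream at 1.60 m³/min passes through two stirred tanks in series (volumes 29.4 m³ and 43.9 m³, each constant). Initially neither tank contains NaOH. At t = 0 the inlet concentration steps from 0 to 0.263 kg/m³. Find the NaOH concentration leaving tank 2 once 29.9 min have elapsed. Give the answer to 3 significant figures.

Species balance on tank i: dCᵢ/dt = (Cᵢ₋₁ − Cᵢ)/τᵢ with τᵢ = Vᵢ/Q.
τ₁ = 29.4/1.60 = 18.375 min; τ₂ = 43.9/1.60 = 27.437 min.
Solving the cascade with C₁(0)=C₂(0)=0 gives C₂(t) = C_in[1 − (τ₁ e^(−t/τ₁) − τ₂ e^(−t/τ₂))/(τ₁ − τ₂)].
At t = 29.9: e^(−t/τ₁) = 0.19648, e^(−t/τ₂) = 0.33630.
C₂ = 0.263·[1 − (18.375·0.19648 − 27.437·0.33630)/(-9.0625)] = 0.263·0.38019 = 0.099991 kg/m³.

0.100 kg/m³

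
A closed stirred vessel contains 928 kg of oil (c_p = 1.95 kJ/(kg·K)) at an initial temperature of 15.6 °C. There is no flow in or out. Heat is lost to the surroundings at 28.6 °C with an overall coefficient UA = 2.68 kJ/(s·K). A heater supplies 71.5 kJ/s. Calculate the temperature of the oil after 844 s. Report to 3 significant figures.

43.9 °C

Heat balance on the well-mixed liquid: M c_p dT/dt = −UA(T − T_amb) + Q̇.
dT/dt = (T_ss − T)/τ with T_ss = T_amb + Q̇/UA = 28.6 + 71.5/2.68 = 55.279 °C, τ = M c_p/UA = 928·1.95/2.68 = 675.22 s.
Solution: T(t) = T_ss + (T₀ − T_ss) e^(−t/τ).
T(844) = 55.279 + (-39.679)·0.28652 = 43.910 °C.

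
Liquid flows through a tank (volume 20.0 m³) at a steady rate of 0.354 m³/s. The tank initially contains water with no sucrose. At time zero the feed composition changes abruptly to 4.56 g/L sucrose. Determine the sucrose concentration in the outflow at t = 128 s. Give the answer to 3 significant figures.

4.09 g/L

Unsteady species balance (constant V, well mixed): V dC/dt = Q(C_in − C).
Time constant τ = V/Q = 20.0/0.354 = 56.497 s.
This is linear first-order; C(t) = C_in + (C₀ − C_in) e^(−t/τ).
C(128) = 4.56 + (0 − 4.56)·e^(−128/56.497) = 4.56 + (-4.5600)·0.10377 = 4.0868 g/L.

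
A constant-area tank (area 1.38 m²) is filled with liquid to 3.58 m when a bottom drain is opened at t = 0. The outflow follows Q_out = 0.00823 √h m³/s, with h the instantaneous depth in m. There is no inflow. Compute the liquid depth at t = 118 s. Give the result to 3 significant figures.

2.37 m

With no inflow, A dh/dt = −0.00823 √h.
∫ h^(−1/2) dh = −(0.00823/A) ∫ dt, giving 2√h = 2√h₀ − (0.00823/A) t.
√h = √3.58 − 0.00823·118/(2·1.38) = 1.8921 − 0.35186 = 1.5402.
h = 1.5402² = 2.3723 m.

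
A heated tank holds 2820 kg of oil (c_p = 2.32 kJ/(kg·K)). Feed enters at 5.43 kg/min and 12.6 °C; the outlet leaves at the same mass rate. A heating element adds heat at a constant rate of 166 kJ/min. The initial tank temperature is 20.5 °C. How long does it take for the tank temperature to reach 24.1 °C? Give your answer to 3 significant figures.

595 min

M c_p dT/dt = ṁ c_p (T_in − T) + Q̇.
τ = M/ṁ = 519.34 min; T_ss = T_in + Q̇/(ṁ c_p) = 25.777 °C.
T(t) = T_ss + (T₀ − T_ss) e^(−t/τ). Set T = 24.1:
e^(−t/τ) = (24.1 − 25.777)/(20.5 − 25.777) = 0.31781
t = −519.34 · ln(0.31781) = 595.32 min.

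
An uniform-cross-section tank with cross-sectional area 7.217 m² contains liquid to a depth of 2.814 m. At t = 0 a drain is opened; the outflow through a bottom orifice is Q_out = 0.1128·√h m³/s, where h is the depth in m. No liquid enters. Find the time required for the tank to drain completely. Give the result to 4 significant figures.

214.7 s

With no inflow, A dh/dt = −0.1128 √h.
This is separable: 2 d(√h)/dt = −0.1128/A, so √h = √h₀ − (0.1128/(2A)) t.
Set h = 0: 2√h₀ = (0.1128/A) t_empty ⇒ t_empty = 2A√h₀/0.1128.
t_empty = 2·7.217·√2.814/0.1128 = 14.4340·1.67750/0.1128 = 214.654 s.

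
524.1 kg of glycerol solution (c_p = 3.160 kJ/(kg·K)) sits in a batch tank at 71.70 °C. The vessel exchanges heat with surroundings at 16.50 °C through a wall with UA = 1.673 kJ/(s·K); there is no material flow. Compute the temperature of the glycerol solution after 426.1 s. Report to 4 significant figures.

52.39 °C

M c_p dT/dt = −UA(T − T_amb).
dT/dt = (T_ss − T)/τ with T_ss = T_amb = 16.5000 °C, τ = M c_p/UA = 524.1·3.160/1.673 = 989.932 s.
This is linear first-order; T(t) = T_ss + (T₀ − T_ss) e^(−t/τ).
T(426.1) = 16.5000 + (55.2000)·0.650227 = 52.3925 °C.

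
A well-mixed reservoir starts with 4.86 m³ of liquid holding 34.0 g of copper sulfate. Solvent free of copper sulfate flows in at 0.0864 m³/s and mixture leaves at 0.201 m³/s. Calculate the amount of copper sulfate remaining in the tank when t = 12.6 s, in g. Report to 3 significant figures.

Total volume: dV/dt = Q_in − Q_out = -0.11460 m³/s, so V(t) = 4.86 − 0.11460 t and V(12.6) = 3.4160 m³.
Species balance (pure solvent in): dm/dt = −Q_out · m/V(t).
dm/m = −Q_out dt/(V₀ − 0.11460 t); integrating gives ln(m/m₀) = −(Q_out/(Q_in−Q_out)) ln(V/V₀).
m = m₀ (V₀/V)^(Q_out/(Q_in−Q_out)) = 34.0 × (4.86/3.4160)^(-1.7539) = 18.320 g.

18.3 g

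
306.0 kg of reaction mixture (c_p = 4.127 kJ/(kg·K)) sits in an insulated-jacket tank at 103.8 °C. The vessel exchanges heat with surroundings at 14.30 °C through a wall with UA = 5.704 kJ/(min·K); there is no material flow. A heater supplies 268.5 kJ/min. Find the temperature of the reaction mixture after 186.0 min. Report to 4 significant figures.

Unsteady energy balance on the tank contents: M c_p dT/dt = −UA(T − T_amb) + Q̇.
dT/dt = (T_ss − T)/τ with T_ss = T_amb + Q̇/UA = 14.30 + 268.5/5.704 = 61.3722 °C, τ = M c_p/UA = 306.0·4.127/5.704 = 221.399 min.
T approaches T_ss exponentially: T(t) = T_ss + (T₀ − T_ss) e^(−t/τ).
T(186.0) = 61.3722 + (42.4278)·0.431663 = 79.6867 °C.

79.69 °C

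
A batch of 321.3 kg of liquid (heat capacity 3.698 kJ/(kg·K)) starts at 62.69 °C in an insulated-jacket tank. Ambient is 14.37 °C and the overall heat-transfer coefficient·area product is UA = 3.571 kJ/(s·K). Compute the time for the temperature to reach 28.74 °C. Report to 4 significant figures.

403.5 s

M c_p dT/dt = −UA(T − T_amb).
τ = M c_p/UA = 332.727 s; T_ss = T_amb = 14.3700 °C.
T(t) = T_ss + (T₀ − T_ss)e^(−t/τ); set T = 28.74:
t = −τ ln[(T − T_ss)/(T₀ − T_ss)] = −332.727 · ln(0.297392) = 403.499 s.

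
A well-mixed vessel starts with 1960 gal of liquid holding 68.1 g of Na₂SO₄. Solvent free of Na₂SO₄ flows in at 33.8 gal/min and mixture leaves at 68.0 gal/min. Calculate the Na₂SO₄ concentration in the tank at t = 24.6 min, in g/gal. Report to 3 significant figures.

0.0200 g/gal

Total volume: dV/dt = Q_in − Q_out = -34.200 gal/min, so V(t) = 1960 − 34.200 t and V(24.6) = 1118.7 gal.
Species balance (pure solvent in): dm/dt = −Q_out · m/V(t).
Separate: dm/m = −Q_out dt/V(t) ⇒ ln(m/m₀) = −(Q_out/(Q_in−Q_out)) ln(V/V₀).
m = m₀ (V₀/V)^(Q_out/(Q_in−Q_out)) = 68.1 × (1960/1118.7)^(-1.9883) = 22.330 g.
C = m/V = 22.330/1118.7 = 0.019961 g/gal.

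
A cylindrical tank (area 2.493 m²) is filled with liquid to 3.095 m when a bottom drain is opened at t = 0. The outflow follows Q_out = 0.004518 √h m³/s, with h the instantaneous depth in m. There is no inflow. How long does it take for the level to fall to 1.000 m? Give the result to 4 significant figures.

837.9 s

With no inflow, A dh/dt = −0.004518 √h.
Separate and integrate: 2(√h − √h₀) = −(0.004518/A) t.
t = 2A(√h₀ − √h)/0.004518 = 2·2.493·(√3.095 − √1.000)/0.004518
  = 4.98600 × (1.75926 − 1.00000) / 0.004518 = 837.910 s.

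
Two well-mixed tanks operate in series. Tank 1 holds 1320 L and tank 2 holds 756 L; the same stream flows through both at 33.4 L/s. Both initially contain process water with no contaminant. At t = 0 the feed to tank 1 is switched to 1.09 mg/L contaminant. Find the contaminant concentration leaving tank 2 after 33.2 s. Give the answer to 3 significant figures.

0.326 mg/L

Species balance on tank i: dCᵢ/dt = (Cᵢ₋₁ − Cᵢ)/τᵢ with τᵢ = Vᵢ/Q.
τ₁ = 1320/33.4 = 39.521 s; τ₂ = 756/33.4 = 22.635 s.
Solving the cascade with C₁(0)=C₂(0)=0 gives C₂(t) = C_in[1 − (τ₁ e^(−t/τ₁) − τ₂ e^(−t/τ₂))/(τ₁ − τ₂)].
At t = 33.2: e^(−t/τ₁) = 0.43168, e^(−t/τ₂) = 0.23067.
C₂ = 1.09·[1 − (39.521·0.43168 − 22.635·0.23067)/(16.886)] = 1.09·0.29887 = 0.32577 mg/L.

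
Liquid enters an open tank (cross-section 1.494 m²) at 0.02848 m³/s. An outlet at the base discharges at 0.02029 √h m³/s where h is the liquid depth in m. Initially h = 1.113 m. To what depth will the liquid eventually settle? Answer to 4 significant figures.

1.970 m

Level balance: A dh/dt = 0.02848 − 0.02029 √h. Setting dh/dt = 0:
Q_in = 0.02029 √h_ss ⇒ √h_ss = 0.02848/0.02029 = 1.40365.
h_ss = 1.40365² = 1.97023 m. (Since h₀ = 1.113 m < h_ss, the level will rise toward this value.)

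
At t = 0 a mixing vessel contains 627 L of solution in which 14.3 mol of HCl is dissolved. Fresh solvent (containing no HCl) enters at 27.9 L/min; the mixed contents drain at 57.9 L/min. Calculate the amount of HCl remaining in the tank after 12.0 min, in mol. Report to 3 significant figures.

2.75 mol

Total volume: dV/dt = Q_in − Q_out = -30.000 L/min, so V(t) = 627 − 30.000 t and V(12.0) = 267.00 L.
Species balance (pure solvent in): dm/dt = −Q_out · m/V(t).
dm/m = −Q_out dt/(V₀ − 30.000 t); integrating gives ln(m/m₀) = −(Q_out/(Q_in−Q_out)) ln(V/V₀).
m = m₀ (V₀/V)^(Q_out/(Q_in−Q_out)) = 14.3 × (627/267.00)^(-1.9300) = 2.7528 mol.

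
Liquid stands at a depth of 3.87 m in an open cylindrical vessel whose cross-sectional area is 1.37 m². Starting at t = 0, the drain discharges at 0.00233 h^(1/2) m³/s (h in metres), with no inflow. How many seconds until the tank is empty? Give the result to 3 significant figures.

Mass balance (ρ constant): A dh/dt = −0.00233 √h.
Separate and integrate: 2(√h − √h₀) = −(0.00233/A) t.
Tank is empty when √h = 0: t_empty = 2A√h₀/0.00233.
t_empty = 2·1.37·√3.87/0.00233 = 2.7400·1.9672/0.00233 = 2313.4 s.

2310 s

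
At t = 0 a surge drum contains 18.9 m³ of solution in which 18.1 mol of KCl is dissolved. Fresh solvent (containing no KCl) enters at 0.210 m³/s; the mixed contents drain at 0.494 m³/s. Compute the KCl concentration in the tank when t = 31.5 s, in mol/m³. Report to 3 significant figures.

Total volume: dV/dt = Q_in − Q_out = -0.28400 m³/s, so V(t) = 18.9 − 0.28400 t and V(31.5) = 9.9540 m³.
No KCl enters, so dm/dt = −Q_out · (m/V).
dm/m = −Q_out dt/(V₀ − 0.28400 t); integrating gives ln(m/m₀) = −(Q_out/(Q_in−Q_out)) ln(V/V₀).
m = m₀ (V₀/V)^(Q_out/(Q_in−Q_out)) = 18.1 × (18.9/9.9540)^(-1.7394) = 5.9335 mol.
C = m/V = 5.9335/9.9540 = 0.59609 mol/m³.

0.596 mol/m³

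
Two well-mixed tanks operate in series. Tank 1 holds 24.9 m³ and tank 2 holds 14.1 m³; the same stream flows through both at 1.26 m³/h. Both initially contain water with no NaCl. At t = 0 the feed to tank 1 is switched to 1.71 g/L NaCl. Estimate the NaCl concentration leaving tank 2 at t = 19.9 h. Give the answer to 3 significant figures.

Each tank obeys Vᵢ dCᵢ/dt = Q(Cᵢ₋₁ − Cᵢ), so τᵢ = Vᵢ/Q.
τ₁ = 24.9/1.26 = 19.762 h; τ₂ = 14.1/1.26 = 11.190 h.
Tank 1: C₁ = C_in(1 − e^(−t/τ₁)). Tank 2 (τ₁ ≠ τ₂): C₂ = C_in[1 − (τ₁ e^(−t/τ₁) − τ₂ e^(−t/τ₂))/(τ₁ − τ₂)].
At t = 19.9: e^(−t/τ₁) = 0.36532, e^(−t/τ₂) = 0.16893.
C₂ = 1.71·[1 − (19.762·0.36532 − 11.190·0.16893)/(8.5714)] = 1.71·0.37828 = 0.64686 g/L.

0.647 g/L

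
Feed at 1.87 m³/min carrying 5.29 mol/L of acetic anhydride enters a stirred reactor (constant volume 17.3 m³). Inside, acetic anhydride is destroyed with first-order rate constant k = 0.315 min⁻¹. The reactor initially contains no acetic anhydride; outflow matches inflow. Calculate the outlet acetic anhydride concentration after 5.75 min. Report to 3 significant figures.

V dC/dt = Q(C_in − C) − k V C.
dC/dt = (Q/V) C_in − (Q/V + k) C; effective rate a = Q/V + k = 0.10809 + 0.315 = 0.42309 min⁻¹.
C_ss = Q C_in/(Q + kV) = 1.3515 mol/L; C(t) = C_ss + (C₀ − C_ss) e^(−a t).
C(5.75) = 1.3515 + (-1.3515)·e^(−0.42309·5.75) = 1.3515 + (-1.3515)·0.087792 = 1.2328 mol/L.

1.23 mol/L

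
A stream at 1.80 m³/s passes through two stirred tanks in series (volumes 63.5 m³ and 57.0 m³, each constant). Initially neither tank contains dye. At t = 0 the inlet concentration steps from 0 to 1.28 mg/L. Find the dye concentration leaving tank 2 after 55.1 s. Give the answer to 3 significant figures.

Each tank obeys Vᵢ dCᵢ/dt = Q(Cᵢ₋₁ − Cᵢ), so τᵢ = Vᵢ/Q.
τ₁ = 63.5/1.80 = 35.278 s; τ₂ = 57.0/1.80 = 31.667 s.
Tank 1: C₁ = C_in(1 − e^(−t/τ₁)). Tank 2 (τ₁ ≠ τ₂): C₂ = C_in[1 − (τ₁ e^(−t/τ₁) − τ₂ e^(−t/τ₂))/(τ₁ − τ₂)].
At t = 55.1: e^(−t/τ₁) = 0.20974, e^(−t/τ₂) = 0.17552.
C₂ = 1.28·[1 − (35.278·0.20974 − 31.667·0.17552)/(3.6111)] = 1.28·0.49019 = 0.62744 mg/L.

0.627 mg/L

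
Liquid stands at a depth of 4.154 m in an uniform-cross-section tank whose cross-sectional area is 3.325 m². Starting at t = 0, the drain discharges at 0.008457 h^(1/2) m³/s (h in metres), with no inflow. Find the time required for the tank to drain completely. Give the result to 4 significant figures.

A dh/dt = −Q_out = −0.008457 √h.
∫ h^(−1/2) dh = −(0.008457/A) ∫ dt, giving 2√h = 2√h₀ − (0.008457/A) t.
Tank is empty when √h = 0: t_empty = 2A√h₀/0.008457.
t_empty = 2·3.325·√4.154/0.008457 = 6.65000·2.03814/0.008457 = 1602.65 s.

1603 s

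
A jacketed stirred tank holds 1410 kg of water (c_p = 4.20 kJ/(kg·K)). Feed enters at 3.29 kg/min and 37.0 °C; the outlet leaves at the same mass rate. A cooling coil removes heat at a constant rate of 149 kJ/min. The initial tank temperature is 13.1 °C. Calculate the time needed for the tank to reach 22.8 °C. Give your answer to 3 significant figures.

576 min

M c_p dT/dt = ṁ c_p (T_in − T) − Q̇.
τ = M/ṁ = 428.57 min; T_ss = T_in − Q̇/(ṁ c_p) = 26.217 °C.
T(t) = T_ss + (T₀ − T_ss) e^(−t/τ). Set T = 22.8:
e^(−t/τ) = (22.8 − 26.217)/(13.1 − 26.217) = 0.26050
t = −428.57 · ln(0.26050) = 576.49 min.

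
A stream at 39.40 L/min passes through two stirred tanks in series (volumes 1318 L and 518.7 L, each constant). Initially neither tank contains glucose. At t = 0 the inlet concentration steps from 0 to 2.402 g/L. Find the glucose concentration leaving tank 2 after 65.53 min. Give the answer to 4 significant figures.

1.854 g/L

Each tank obeys Vᵢ dCᵢ/dt = Q(Cᵢ₋₁ − Cᵢ), so τᵢ = Vᵢ/Q.
τ₁ = 1318/39.40 = 33.4518 min; τ₂ = 518.7/39.40 = 13.1650 min.
Tank 1: C₁ = C_in(1 − e^(−t/τ₁)). Tank 2 (τ₁ ≠ τ₂): C₂ = C_in[1 − (τ₁ e^(−t/τ₁) − τ₂ e^(−t/τ₂))/(τ₁ − τ₂)].
At t = 65.53: e^(−t/τ₁) = 0.141008, e^(−t/τ₂) = 0.00689057.
C₂ = 2.402·[1 − (33.4518·0.141008 − 13.1650·0.00689057)/(20.2868)] = 2.402·0.771958 = 1.85424 g/L.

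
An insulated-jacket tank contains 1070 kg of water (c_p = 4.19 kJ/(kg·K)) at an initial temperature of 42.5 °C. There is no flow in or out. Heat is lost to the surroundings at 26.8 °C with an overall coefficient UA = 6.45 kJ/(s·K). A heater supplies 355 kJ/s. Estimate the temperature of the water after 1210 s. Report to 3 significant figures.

74.9 °C

M c_p dT/dt = −UA(T − T_amb) + Q̇.
dT/dt = (T_ss − T)/τ with T_ss = T_amb + Q̇/UA = 26.8 + 355/6.45 = 81.839 °C, τ = M c_p/UA = 1070·4.19/6.45 = 695.09 s.
T approaches T_ss exponentially: T(t) = T_ss + (T₀ − T_ss) e^(−t/τ).
T(1210) = 81.839 + (-39.339)·0.17538 = 74.939 °C.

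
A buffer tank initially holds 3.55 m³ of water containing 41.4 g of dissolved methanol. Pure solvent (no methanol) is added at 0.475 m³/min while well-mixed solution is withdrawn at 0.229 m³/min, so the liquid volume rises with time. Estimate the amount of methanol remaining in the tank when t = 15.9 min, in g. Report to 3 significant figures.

Let m(t) be the amount of methanol. Volume: V(t) = V₀ + (Q_in − Q_out) t = 3.55 + 0.24600 t; V(15.9) = 7.4614 m³.
Solute balance: dm/dt = 0 − Q_out C = −Q_out m/V(t).
dm/m = −Q_out dt/(V₀ + 0.24600 t); integrating gives ln(m/m₀) = −(Q_out/(Q_in−Q_out)) ln(V/V₀).
m = m₀ (V₀/V)^(Q_out/(Q_in−Q_out)) = 41.4 × (3.55/7.4614)^(0.93089) = 20.735 g.

20.7 g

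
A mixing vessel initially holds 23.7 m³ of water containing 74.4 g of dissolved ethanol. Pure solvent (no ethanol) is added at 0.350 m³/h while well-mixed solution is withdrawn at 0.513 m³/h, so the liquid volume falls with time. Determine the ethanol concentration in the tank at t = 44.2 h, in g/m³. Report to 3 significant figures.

1.44 g/m³

Total volume: dV/dt = Q_in − Q_out = -0.16300 m³/h, so V(t) = 23.7 − 0.16300 t and V(44.2) = 16.495 m³.
Solute balance: dm/dt = 0 − Q_out C = −Q_out m/V(t).
Separate: dm/m = −Q_out dt/V(t) ⇒ ln(m/m₀) = −(Q_out/(Q_in−Q_out)) ln(V/V₀).
m = m₀ (V₀/V)^(Q_out/(Q_in−Q_out)) = 74.4 × (23.7/16.495)^(-3.1472) = 23.782 g.
C = m/V = 23.782/16.495 = 1.4417 g/m³.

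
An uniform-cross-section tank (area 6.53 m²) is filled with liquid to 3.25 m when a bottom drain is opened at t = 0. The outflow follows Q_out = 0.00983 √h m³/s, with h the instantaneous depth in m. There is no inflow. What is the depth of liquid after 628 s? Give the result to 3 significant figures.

1.77 m

With no inflow, A dh/dt = −0.00983 √h.
∫ h^(−1/2) dh = −(0.00983/A) ∫ dt, giving 2√h = 2√h₀ − (0.00983/A) t.
√h = √3.25 − 0.00983·628/(2·6.53) = 1.8028 − 0.47268 = 1.3301.
h = 1.3301² = 1.7691 m.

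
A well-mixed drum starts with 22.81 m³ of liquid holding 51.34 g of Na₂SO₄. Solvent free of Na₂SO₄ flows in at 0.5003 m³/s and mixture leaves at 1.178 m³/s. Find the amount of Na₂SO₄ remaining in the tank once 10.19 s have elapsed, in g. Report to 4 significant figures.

Total volume: dV/dt = Q_in − Q_out = -0.677700 m³/s, so V(t) = 22.81 − 0.677700 t and V(10.19) = 15.9042 m³.
No Na₂SO₄ enters, so dm/dt = −Q_out · (m/V).
Separate: dm/m = −Q_out dt/V(t) ⇒ ln(m/m₀) = −(Q_out/(Q_in−Q_out)) ln(V/V₀).
m = m₀ (V₀/V)^(Q_out/(Q_in−Q_out)) = 51.34 × (22.81/15.9042)^(-1.73823) = 27.4301 g.

27.43 g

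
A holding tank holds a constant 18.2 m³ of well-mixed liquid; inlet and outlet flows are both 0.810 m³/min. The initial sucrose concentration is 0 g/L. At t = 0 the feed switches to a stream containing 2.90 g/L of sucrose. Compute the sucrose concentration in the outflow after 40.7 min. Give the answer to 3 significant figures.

Mass balance on the solute (V constant): V dC/dt = Q(C_in − C).
Time constant τ = V/Q = 18.2/0.810 = 22.469 min.
Integrating: C(t) = C_in + (C₀ − C_in) e^(−t/τ).
C(40.7) = 2.90 + (0 − 2.90)·e^(−40.7/22.469) = 2.90 + (-2.9000)·0.16343 = 2.4261 g/L.

2.43 g/L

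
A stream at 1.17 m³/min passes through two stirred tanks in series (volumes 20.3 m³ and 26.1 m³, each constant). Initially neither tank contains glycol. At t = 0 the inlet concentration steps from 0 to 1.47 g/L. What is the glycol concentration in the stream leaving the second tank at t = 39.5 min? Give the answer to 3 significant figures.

0.872 g/L

Time constants: τᵢ = Vᵢ/Q for each well-mixed tank.
τ₁ = 20.3/1.17 = 17.350 min; τ₂ = 26.1/1.17 = 22.308 min.
Tank 1: C₁ = C_in(1 − e^(−t/τ₁)). Tank 2 (τ₁ ≠ τ₂): C₂ = C_in[1 − (τ₁ e^(−t/τ₁) − τ₂ e^(−t/τ₂))/(τ₁ − τ₂)].
At t = 39.5: e^(−t/τ₁) = 0.10263, e^(−t/τ₂) = 0.17022.
C₂ = 1.47·[1 − (17.350·0.10263 − 22.308·0.17022)/(-4.9573)] = 1.47·0.59324 = 0.87207 g/L.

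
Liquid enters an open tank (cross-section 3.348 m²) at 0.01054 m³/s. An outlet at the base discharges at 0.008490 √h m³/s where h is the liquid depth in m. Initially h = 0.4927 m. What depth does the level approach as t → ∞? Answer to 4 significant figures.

A dh/dt = Q_in − 0.008490 √h. Steady state requires inflow = outflow:
Q_in = 0.008490 √h_ss ⇒ √h_ss = 0.01054/0.008490 = 1.24146.
h_ss = 1.24146² = 1.54122 m. (Since h₀ = 0.4927 m < h_ss, the level will rise toward this value.)

1.541 m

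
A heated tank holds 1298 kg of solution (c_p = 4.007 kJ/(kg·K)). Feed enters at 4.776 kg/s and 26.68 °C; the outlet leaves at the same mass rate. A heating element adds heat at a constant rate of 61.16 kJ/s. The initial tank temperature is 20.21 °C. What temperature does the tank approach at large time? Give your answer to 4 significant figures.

29.88 °C

M c_p dT/dt = ṁ c_p (T_in − T) + Q̇.
At steady state dT/dt = 0 ⇒ T_ss = T_in + Q̇/(ṁ c_p) = 26.68 + 61.16/(4.776·4.007) = 29.8758 °C.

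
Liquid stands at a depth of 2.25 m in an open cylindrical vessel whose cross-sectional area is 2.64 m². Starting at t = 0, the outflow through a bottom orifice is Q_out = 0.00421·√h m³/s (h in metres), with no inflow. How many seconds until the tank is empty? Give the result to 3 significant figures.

Unsteady balance on liquid volume: A dh/dt = −0.00421 √h.
Separate and integrate: 2(√h − √h₀) = −(0.00421/A) t.
Tank is empty when √h = 0: t_empty = 2A√h₀/0.00421.
t_empty = 2·2.64·√2.25/0.00421 = 5.2800·1.5000/0.00421 = 1881.2 s.

1880 s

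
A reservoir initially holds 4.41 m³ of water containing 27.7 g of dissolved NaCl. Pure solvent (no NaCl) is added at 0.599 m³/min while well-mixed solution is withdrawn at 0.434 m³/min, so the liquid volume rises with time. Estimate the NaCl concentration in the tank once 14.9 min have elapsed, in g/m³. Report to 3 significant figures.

Total volume: dV/dt = Q_in − Q_out = 0.16500 m³/min, so V(t) = 4.41 + 0.16500 t and V(14.9) = 6.8685 m³.
Solute balance: dm/dt = 0 − Q_out C = −Q_out m/V(t).
dm/m = −Q_out dt/(V₀ + 0.16500 t); integrating gives ln(m/m₀) = −(Q_out/(Q_in−Q_out)) ln(V/V₀).
m = m₀ (V₀/V)^(Q_out/(Q_in−Q_out)) = 27.7 × (4.41/6.8685)^(2.6303) = 8.6367 g.
C = m/V = 8.6367/6.8685 = 1.2574 g/m³.

1.26 g/m³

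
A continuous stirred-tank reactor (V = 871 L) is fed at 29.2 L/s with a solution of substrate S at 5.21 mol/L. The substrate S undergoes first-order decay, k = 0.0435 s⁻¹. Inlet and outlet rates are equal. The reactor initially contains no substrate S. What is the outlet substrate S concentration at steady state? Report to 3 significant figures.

2.27 mol/L

Species balance: V dC/dt = Q C_in − Q C − k V C.
At steady state: 0 = Q C_in − (Q + kV) C_ss, so C_ss = Q C_in/(Q + kV).
C_ss = 29.2·5.21/(29.2 + 0.0435·871) = 152.13/67.088 = 2.2676 mol/L.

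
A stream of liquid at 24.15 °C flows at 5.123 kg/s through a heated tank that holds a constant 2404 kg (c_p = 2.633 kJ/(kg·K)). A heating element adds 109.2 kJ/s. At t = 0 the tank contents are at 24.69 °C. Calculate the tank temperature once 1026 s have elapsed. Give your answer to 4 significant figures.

Energy balance: M c_p dT/dt = ṁ c_p (T_in − T) + 109.2.
Rearrange: dT/dt = (T_ss − T)/τ with τ = M/ṁ = 469.256 s and T_ss = T_in + Q̇/(ṁ c_p) = 32.2456 °C.
This is linear first-order; T(t) = T_ss + (T₀ − T_ss) e^(−t/τ).
T(1026) = 32.2456 + (-7.55557)·e^(−1026/469.256) = 32.2456 + (-7.55557)·0.112316 = 31.3970 °C.

31.40 °C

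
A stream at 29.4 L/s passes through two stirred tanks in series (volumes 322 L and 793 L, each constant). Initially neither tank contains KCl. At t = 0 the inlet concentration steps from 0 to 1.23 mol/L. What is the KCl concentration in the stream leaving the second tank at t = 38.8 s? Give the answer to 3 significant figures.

Species balance on tank i: dCᵢ/dt = (Cᵢ₋₁ − Cᵢ)/τᵢ with τᵢ = Vᵢ/Q.
τ₁ = 322/29.4 = 10.952 s; τ₂ = 793/29.4 = 26.973 s.
Tank 1: C₁ = C_in(1 − e^(−t/τ₁)). Tank 2 (τ₁ ≠ τ₂): C₂ = C_in[1 − (τ₁ e^(−t/τ₁) − τ₂ e^(−t/τ₂))/(τ₁ − τ₂)].
At t = 38.8: e^(−t/τ₁) = 0.028938, e^(−t/τ₂) = 0.23729.
C₂ = 1.23·[1 − (10.952·0.028938 − 26.973·0.23729)/(-16.020)] = 1.23·0.62028 = 0.76294 mol/L.

0.763 mol/L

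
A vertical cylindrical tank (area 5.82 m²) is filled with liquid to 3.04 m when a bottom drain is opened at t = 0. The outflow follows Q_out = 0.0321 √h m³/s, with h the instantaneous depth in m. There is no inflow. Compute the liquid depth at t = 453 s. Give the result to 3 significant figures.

0.244 m

Mass balance (ρ constant): A dh/dt = −0.0321 √h.
Separate and integrate: 2(√h − √h₀) = −(0.0321/A) t.
√h = √3.04 − 0.0321·453/(2·5.82) = 1.7436 − 1.2493 = 0.49431.
h = 0.49431² = 0.24434 m.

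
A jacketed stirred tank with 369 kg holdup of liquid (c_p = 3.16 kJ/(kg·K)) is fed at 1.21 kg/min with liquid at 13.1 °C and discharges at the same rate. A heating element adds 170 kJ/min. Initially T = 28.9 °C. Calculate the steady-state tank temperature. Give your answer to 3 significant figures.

First-law balance (no shaft work): M c_p dT/dt = ṁ c_p (T_in − T) + 170.
At steady state dT/dt = 0 ⇒ T_ss = T_in + Q̇/(ṁ c_p) = 13.1 + 170/(1.21·3.16) = 57.561 °C.

57.6 °C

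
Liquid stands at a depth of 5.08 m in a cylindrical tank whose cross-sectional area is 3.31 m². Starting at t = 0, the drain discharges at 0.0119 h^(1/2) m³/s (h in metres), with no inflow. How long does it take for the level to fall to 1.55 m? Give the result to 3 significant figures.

With no inflow, A dh/dt = −0.0119 √h.
Separate and integrate: 2(√h − √h₀) = −(0.0119/A) t.
t = 2A(√h₀ − √h)/0.0119 = 2·3.31·(√5.08 − √1.55)/0.0119
  = 6.6200 × (2.2539 − 1.2450) / 0.0119 = 561.25 s.

561 s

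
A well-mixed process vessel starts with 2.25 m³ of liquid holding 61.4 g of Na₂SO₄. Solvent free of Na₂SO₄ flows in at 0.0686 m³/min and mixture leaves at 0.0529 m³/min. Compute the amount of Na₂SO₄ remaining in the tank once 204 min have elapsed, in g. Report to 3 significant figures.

Total volume: dV/dt = Q_in − Q_out = 0.015700 m³/min, so V(t) = 2.25 + 0.015700 t and V(204) = 5.4528 m³.
Species balance (pure solvent in): dm/dt = −Q_out · m/V(t).
Separate: dm/m = −Q_out dt/V(t) ⇒ ln(m/m₀) = −(Q_out/(Q_in−Q_out)) ln(V/V₀).
m = m₀ (V₀/V)^(Q_out/(Q_in−Q_out)) = 61.4 × (2.25/5.4528)^(3.3694) = 3.1105 g.

3.11 g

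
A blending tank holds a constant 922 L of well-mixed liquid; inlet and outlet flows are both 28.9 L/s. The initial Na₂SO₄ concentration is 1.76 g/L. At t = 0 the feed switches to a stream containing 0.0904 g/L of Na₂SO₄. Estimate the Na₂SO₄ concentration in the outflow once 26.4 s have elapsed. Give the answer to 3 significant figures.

0.820 g/L

Transient balance on the dissolved component: V dC/dt = Q(C_in − C).
Time constant τ = V/Q = 922/28.9 = 31.903 s.
This is linear first-order; C(t) = C_in + (C₀ − C_in) e^(−t/τ).
C(26.4) = 0.0904 + (1.76 − 0.0904)·e^(−26.4/31.903) = 0.0904 + (1.6696)·0.43714 = 0.82025 g/L.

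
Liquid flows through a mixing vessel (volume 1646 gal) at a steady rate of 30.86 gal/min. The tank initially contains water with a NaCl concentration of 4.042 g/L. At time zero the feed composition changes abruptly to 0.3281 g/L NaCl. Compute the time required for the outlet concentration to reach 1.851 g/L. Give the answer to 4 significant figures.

Unsteady species balance (constant V, well mixed): V dC/dt = Q(C_in − C), so τ = V/Q = 53.3377 min.
C(t) = C_in + (C₀ − C_in) e^(−t/τ). Set C = 1.851 and solve for t:
e^(−t/τ) = (C − C_in)/(C₀ − C_in) = (1.851 − 0.3281)/(4.042 − 0.3281) = 0.410054
t = −τ ln(…) = 53.3377 × 0.891466 = 47.5487 min.

47.55 min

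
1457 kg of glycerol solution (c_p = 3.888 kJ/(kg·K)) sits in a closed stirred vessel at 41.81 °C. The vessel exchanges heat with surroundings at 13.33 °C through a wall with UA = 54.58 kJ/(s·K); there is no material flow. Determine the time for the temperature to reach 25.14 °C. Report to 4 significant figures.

91.36 s

M c_p dT/dt = −UA(T − T_amb).
τ = M c_p/UA = 103.789 s; T_ss = T_amb = 13.3300 °C.
T(t) = T_ss + (T₀ − T_ss)e^(−t/τ); set T = 25.14:
t = −τ ln[(T − T_ss)/(T₀ − T_ss)] = −103.789 · ln(0.414677) = 91.3610 s.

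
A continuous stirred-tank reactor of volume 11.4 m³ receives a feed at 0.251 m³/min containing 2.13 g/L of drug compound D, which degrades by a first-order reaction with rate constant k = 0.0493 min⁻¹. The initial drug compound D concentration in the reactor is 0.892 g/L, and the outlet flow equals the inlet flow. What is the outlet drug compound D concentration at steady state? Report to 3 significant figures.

Species balance: V dC/dt = Q C_in − Q C − k V C.
Steady state (dC/dt = 0): C_ss = Q C_in/(Q + kV) = C_in/(1 + kV/Q).
C_ss = 0.251·2.13/(0.251 + 0.0493·11.4) = 0.53463/0.81302 = 0.65759 g/L.

0.658 g/L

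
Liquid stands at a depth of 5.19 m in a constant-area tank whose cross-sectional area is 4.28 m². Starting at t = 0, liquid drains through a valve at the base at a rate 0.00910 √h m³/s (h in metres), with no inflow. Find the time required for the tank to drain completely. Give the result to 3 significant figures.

2140 s

With no inflow, A dh/dt = −0.00910 √h.
Separate and integrate: 2(√h − √h₀) = −(0.00910/A) t.
Tank is empty when √h = 0: t_empty = 2A√h₀/0.00910.
t_empty = 2·4.28·√5.19/0.00910 = 8.5600·2.2782/0.00910 = 2143.0 s.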